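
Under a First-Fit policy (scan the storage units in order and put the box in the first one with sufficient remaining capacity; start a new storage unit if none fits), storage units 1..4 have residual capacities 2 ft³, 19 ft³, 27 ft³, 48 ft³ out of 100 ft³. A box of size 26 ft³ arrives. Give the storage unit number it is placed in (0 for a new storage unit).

Storage units with room: storage unit 3 (27 ft³), storage unit 4 (48 ft³).
The first with room is storage unit 3.

3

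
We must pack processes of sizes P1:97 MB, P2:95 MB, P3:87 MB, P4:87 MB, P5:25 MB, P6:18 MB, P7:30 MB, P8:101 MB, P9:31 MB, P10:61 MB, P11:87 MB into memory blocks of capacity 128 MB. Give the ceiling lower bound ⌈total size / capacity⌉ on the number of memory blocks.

Total size = 97 + 95 + 87 + 87 + 25 + 18 + 30 + 101 + 31 + 61 + 87 = 719 MB.
⌈719 / 128⌉ = 6.

6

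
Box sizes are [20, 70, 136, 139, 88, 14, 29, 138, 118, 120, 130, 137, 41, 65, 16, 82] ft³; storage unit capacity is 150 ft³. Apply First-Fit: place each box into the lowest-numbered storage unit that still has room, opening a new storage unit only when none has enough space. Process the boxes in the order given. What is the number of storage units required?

storage unit 1: place 20 ft³, 130 ft³ left
storage unit 1: place 70 ft³, 60 ft³ left
storage unit 2: place 136 ft³, 14 ft³ left
storage unit 3: place 139 ft³, 11 ft³ left
storage unit 4: place 88 ft³, 62 ft³ left
storage unit 1: place 14 ft³, 46 ft³ left
storage unit 1: place 29 ft³, 17 ft³ left
storage unit 5: place 138 ft³, 12 ft³ left
storage unit 6: place 118 ft³, 32 ft³ left
storage unit 7: place 120 ft³, 30 ft³ left
storage unit 8: place 130 ft³, 20 ft³ left
storage unit 9: place 137 ft³, 13 ft³ left
storage unit 4: place 41 ft³, 21 ft³ left
storage unit 10: place 65 ft³, 85 ft³ left
storage unit 1: place 16 ft³, 1 ft³ left
storage unit 10: place 82 ft³, 3 ft³ left
Final storage units: [20,70,14,29,16] [136] [139] [88,41] [138] [118] [120] [130] [137] [65,82].

10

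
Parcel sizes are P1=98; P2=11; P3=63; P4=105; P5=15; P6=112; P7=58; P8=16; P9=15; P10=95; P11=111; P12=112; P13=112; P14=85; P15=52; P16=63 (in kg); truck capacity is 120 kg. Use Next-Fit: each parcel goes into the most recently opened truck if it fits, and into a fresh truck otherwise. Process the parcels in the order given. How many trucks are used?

11

P1 (98 kg) → truck 1 (remaining 22 kg)
P2 (11 kg) → truck 1 (remaining 11 kg)
P3 (63 kg) → truck 2 (remaining 57 kg)
P4 (105 kg) → truck 3 (remaining 15 kg)
P5 (15 kg) → truck 3 (remaining 0 kg)
P6 (112 kg) → truck 4 (remaining 8 kg)
P7 (58 kg) → truck 5 (remaining 62 kg)
P8 (16 kg) → truck 5 (remaining 46 kg)
P9 (15 kg) → truck 5 (remaining 31 kg)
P10 (95 kg) → truck 6 (remaining 25 kg)
P11 (111 kg) → truck 7 (remaining 9 kg)
P12 (112 kg) → truck 8 (remaining 8 kg)
P13 (112 kg) → truck 9 (remaining 8 kg)
P14 (85 kg) → truck 10 (remaining 35 kg)
P15 (52 kg) → truck 11 (remaining 68 kg)
P16 (63 kg) → truck 11 (remaining 5 kg)
Final trucks: [98,11] [63] [105,15] [112] [58,16,15] [95] [111] [112] [112] [85] [52,63].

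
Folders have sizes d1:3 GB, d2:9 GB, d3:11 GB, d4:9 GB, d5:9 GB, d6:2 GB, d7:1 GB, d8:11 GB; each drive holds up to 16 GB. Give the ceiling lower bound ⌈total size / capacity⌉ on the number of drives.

Total size = 3 + 9 + 11 + 9 + 9 + 2 + 1 + 11 = 55 GB.
⌈55 / 16⌉ = 4.

4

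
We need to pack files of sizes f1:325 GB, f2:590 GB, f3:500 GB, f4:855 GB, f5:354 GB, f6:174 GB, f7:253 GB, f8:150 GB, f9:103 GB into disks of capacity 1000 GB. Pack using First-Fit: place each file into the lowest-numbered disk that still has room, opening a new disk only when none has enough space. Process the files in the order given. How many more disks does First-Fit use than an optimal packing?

0

First-Fit: [325,590] [500,354,103] [855] [174,253,150] → 4 disks.
Total size 3304 GB; any packing needs at least ⌈3304/1000⌉ = 4 disks.
So 4 is already optimal.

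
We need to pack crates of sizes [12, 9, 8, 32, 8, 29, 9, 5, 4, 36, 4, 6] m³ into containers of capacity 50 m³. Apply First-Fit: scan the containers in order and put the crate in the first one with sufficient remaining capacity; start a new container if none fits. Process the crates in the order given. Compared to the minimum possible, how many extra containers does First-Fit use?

First-Fit: [12,9,8,8,9,4] [32,5,4,6] [29] [36] → 4 containers.
Total size 162 m³; any packing needs at least ⌈162/50⌉ = 4 containers.
So 4 is already optimal.

0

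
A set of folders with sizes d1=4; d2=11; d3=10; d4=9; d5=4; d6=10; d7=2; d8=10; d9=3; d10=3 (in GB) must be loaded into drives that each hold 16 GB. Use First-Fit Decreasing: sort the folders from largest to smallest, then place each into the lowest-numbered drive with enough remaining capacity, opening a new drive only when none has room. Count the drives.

Sorted descending: 11, 10, 10, 10, 9, 4, 4, 3, 3, 2.
Put 11 GB in drive 1; 5 GB remain.
Put 10 GB in drive 2; 6 GB remain.
Put 10 GB in drive 3; 6 GB remain.
Put 10 GB in drive 4; 6 GB remain.
Put 9 GB in drive 5; 7 GB remain.
Put 4 GB in drive 1; 1 GB remain.
Put 4 GB in drive 2; 2 GB remain.
Put 3 GB in drive 3; 3 GB remain.
Put 3 GB in drive 3; 0 GB remain.
Put 2 GB in drive 2; 0 GB remain.
Final drives: [11,4] [10,4,2] [10,3,3] [10] [9].

5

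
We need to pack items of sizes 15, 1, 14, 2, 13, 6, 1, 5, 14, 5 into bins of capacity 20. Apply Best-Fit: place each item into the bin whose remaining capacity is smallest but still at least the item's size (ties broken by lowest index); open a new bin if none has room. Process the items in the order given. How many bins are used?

bin 1: place 15, 5 left
bin 1: place 1, 4 left
bin 2: place 14, 6 left
bin 1: place 2, 2 left
bin 3: place 13, 7 left
bin 2: place 6, 0 left
bin 1: place 1, 1 left
bin 3: place 5, 2 left
bin 4: place 14, 6 left
bin 4: place 5, 1 left

4 bins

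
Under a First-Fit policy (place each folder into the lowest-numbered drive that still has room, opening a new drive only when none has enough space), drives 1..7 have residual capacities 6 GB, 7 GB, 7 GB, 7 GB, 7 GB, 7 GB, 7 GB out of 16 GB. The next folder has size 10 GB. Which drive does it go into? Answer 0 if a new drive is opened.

0

No drive has ≥ 10 GB free, so a new drive is opened.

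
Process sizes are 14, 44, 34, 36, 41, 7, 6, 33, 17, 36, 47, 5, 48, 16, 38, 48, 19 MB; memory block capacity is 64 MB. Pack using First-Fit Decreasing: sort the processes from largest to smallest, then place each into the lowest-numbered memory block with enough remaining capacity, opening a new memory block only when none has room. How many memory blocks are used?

10

Sorted descending: 48, 48, 47, 44, 41, 38, 36, 36, 34, 33, 19, 17, 16, 14, 7, 6, 5.
memory block 1: place 48 MB, 16 MB left
memory block 2: place 48 MB, 16 MB left
memory block 3: place 47 MB, 17 MB left
memory block 4: place 44 MB, 20 MB left
memory block 5: place 41 MB, 23 MB left
memory block 6: place 38 MB, 26 MB left
memory block 7: place 36 MB, 28 MB left
memory block 8: place 36 MB, 28 MB left
memory block 9: place 34 MB, 30 MB left
memory block 10: place 33 MB, 31 MB left
memory block 4: place 19 MB, 1 MB left
memory block 3: place 17 MB, 0 MB left
memory block 1: place 16 MB, 0 MB left
memory block 2: place 14 MB, 2 MB left
memory block 5: place 7 MB, 16 MB left
memory block 5: place 6 MB, 10 MB left
memory block 5: place 5 MB, 5 MB left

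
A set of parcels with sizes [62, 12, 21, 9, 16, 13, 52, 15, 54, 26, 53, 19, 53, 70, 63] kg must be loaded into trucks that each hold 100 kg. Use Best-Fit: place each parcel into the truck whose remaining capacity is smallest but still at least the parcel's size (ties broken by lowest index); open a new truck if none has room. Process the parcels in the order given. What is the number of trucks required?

7

Put 62 kg in truck 1; 38 kg remain.
Put 12 kg in truck 1; 26 kg remain.
Put 21 kg in truck 1; 5 kg remain.
Put 9 kg in truck 2; 91 kg remain.
Put 16 kg in truck 2; 75 kg remain.
Put 13 kg in truck 2; 62 kg remain.
Put 52 kg in truck 2; 10 kg remain.
Put 15 kg in truck 3; 85 kg remain.
Put 54 kg in truck 3; 31 kg remain.
Put 26 kg in truck 3; 5 kg remain.
Put 53 kg in truck 4; 47 kg remain.
Put 19 kg in truck 4; 28 kg remain.
Put 53 kg in truck 5; 47 kg remain.
Put 70 kg in truck 6; 30 kg remain.
Put 63 kg in truck 7; 37 kg remain.
Final trucks: [62,12,21] [9,16,13,52] [15,54,26] [53,19] [53] [70] [63].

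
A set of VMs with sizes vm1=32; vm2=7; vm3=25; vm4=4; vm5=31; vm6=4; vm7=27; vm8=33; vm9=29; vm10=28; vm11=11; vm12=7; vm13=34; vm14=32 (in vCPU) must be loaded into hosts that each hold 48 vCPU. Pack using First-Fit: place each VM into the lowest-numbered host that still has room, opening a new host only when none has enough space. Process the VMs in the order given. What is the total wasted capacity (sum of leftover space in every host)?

vm1 (32 vCPU) → host 1 (remaining 16 vCPU)
vm2 (7 vCPU) → host 1 (remaining 9 vCPU)
vm3 (25 vCPU) → host 2 (remaining 23 vCPU)
vm4 (4 vCPU) → host 1 (remaining 5 vCPU)
vm5 (31 vCPU) → host 3 (remaining 17 vCPU)
vm6 (4 vCPU) → host 1 (remaining 1 vCPU)
vm7 (27 vCPU) → host 4 (remaining 21 vCPU)
vm8 (33 vCPU) → host 5 (remaining 15 vCPU)
vm9 (29 vCPU) → host 6 (remaining 19 vCPU)
vm10 (28 vCPU) → host 7 (remaining 20 vCPU)
vm11 (11 vCPU) → host 2 (remaining 12 vCPU)
vm12 (7 vCPU) → host 2 (remaining 5 vCPU)
vm13 (34 vCPU) → host 8 (remaining 14 vCPU)
vm14 (32 vCPU) → host 9 (remaining 16 vCPU)
9 hosts × 48 vCPU = 432 vCPU; used 304 vCPU; unused 128 vCPU.

128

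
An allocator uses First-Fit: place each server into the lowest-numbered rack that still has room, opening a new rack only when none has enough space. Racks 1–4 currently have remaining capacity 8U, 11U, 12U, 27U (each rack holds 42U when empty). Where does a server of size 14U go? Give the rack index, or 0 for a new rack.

Racks with room: rack 4 (27U).
The first with room is rack 4.

4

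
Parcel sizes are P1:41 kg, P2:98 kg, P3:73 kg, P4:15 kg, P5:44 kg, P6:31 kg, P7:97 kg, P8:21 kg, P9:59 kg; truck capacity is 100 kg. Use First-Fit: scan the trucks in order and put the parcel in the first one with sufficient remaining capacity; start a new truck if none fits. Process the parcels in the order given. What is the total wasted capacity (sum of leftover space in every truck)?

Put P1 (41 kg) in truck 1; 59 kg remain.
Put P2 (98 kg) in truck 2; 2 kg remain.
Put P3 (73 kg) in truck 3; 27 kg remain.
Put P4 (15 kg) in truck 1; 44 kg remain.
Put P5 (44 kg) in truck 1; 0 kg remain.
Put P6 (31 kg) in truck 4; 69 kg remain.
Put P7 (97 kg) in truck 5; 3 kg remain.
Put P8 (21 kg) in truck 3; 6 kg remain.
Put P9 (59 kg) in truck 4; 10 kg remain.
5 trucks × 100 kg = 500 kg; used 479 kg; unused 21 kg.

21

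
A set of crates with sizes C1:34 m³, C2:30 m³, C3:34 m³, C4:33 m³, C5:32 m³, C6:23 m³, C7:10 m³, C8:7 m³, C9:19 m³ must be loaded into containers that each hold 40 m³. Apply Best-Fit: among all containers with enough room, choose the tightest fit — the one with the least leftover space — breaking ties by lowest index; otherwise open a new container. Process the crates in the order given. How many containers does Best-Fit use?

7

container 1: place C1 (34 m³), 6 m³ left
container 2: place C2 (30 m³), 10 m³ left
container 3: place C3 (34 m³), 6 m³ left
container 4: place C4 (33 m³), 7 m³ left
container 5: place C5 (32 m³), 8 m³ left
container 6: place C6 (23 m³), 17 m³ left
container 2: place C7 (10 m³), 0 m³ left
container 4: place C8 (7 m³), 0 m³ left
container 7: place C9 (19 m³), 21 m³ left
Final containers: [34] [30,10] [34] [33,7] [32] [23] [19].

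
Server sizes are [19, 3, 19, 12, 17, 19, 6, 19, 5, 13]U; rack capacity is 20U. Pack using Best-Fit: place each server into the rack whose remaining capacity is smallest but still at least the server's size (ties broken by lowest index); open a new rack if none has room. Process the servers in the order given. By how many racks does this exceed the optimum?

0

Best-Fit: [19] [3,12,5] [19] [17] [19] [6,13] [19] → 7 racks.
Total size 132U; any packing needs at least ⌈132/20⌉ = 7 racks.
So 7 is already optimal.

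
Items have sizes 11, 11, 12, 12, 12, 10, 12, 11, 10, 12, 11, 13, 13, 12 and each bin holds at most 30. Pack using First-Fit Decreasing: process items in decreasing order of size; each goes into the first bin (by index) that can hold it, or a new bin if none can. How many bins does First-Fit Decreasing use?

7 bins

Sorted descending: 13, 13, 12, 12, 12, 12, 12, 12, 11, 11, 11, 11, 10, 10.
13 → bin 1 (remaining 17)
13 → bin 1 (remaining 4)
12 → bin 2 (remaining 18)
12 → bin 2 (remaining 6)
12 → bin 3 (remaining 18)
12 → bin 3 (remaining 6)
12 → bin 4 (remaining 18)
12 → bin 4 (remaining 6)
11 → bin 5 (remaining 19)
11 → bin 5 (remaining 8)
11 → bin 6 (remaining 19)
11 → bin 6 (remaining 8)
10 → bin 7 (remaining 20)
10 → bin 7 (remaining 10)
Final bins: [13,13] [12,12] [12,12] [12,12] [11,11] [11,11] [10,10].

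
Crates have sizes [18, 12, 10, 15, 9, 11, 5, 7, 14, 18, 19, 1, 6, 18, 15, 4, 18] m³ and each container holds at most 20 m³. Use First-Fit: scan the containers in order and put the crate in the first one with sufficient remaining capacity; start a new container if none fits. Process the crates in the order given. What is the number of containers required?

11 containers

container 1: place 18 m³, 2 m³ left
container 2: place 12 m³, 8 m³ left
container 3: place 10 m³, 10 m³ left
container 4: place 15 m³, 5 m³ left
container 3: place 9 m³, 1 m³ left
container 5: place 11 m³, 9 m³ left
container 2: place 5 m³, 3 m³ left
container 5: place 7 m³, 2 m³ left
container 6: place 14 m³, 6 m³ left
container 7: place 18 m³, 2 m³ left
container 8: place 19 m³, 1 m³ left
container 1: place 1 m³, 1 m³ left
container 6: place 6 m³, 0 m³ left
container 9: place 18 m³, 2 m³ left
container 10: place 15 m³, 5 m³ left
container 4: place 4 m³, 1 m³ left
container 11: place 18 m³, 2 m³ left
Final containers: [18,1] [12,5] [10,9] [15,4] [11,7] [14,6] [18] [19] [18] [15] [18].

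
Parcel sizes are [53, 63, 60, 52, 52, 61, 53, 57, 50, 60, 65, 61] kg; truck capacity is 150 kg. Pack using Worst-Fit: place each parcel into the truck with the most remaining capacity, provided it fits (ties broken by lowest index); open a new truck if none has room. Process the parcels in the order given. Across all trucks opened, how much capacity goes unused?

213

Put 53 kg in truck 1; 97 kg remain.
Put 63 kg in truck 1; 34 kg remain.
Put 60 kg in truck 2; 90 kg remain.
Put 52 kg in truck 2; 38 kg remain.
Put 52 kg in truck 3; 98 kg remain.
Put 61 kg in truck 3; 37 kg remain.
Put 53 kg in truck 4; 97 kg remain.
Put 57 kg in truck 4; 40 kg remain.
Put 50 kg in truck 5; 100 kg remain.
Put 60 kg in truck 5; 40 kg remain.
Put 65 kg in truck 6; 85 kg remain.
Put 61 kg in truck 6; 24 kg remain.
6 trucks × 150 kg = 900 kg; used 687 kg; unused 213 kg.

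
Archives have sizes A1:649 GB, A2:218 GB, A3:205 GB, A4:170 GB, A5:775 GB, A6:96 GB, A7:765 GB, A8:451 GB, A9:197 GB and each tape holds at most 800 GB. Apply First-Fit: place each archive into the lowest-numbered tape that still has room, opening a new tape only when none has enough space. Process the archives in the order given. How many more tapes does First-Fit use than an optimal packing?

0

First-Fit: [649,96] [218,205,170,197] [775] [765] [451] → 5 tapes.
Total size 3526 GB; any packing needs at least ⌈3526/800⌉ = 5 tapes.
So 5 is already optimal.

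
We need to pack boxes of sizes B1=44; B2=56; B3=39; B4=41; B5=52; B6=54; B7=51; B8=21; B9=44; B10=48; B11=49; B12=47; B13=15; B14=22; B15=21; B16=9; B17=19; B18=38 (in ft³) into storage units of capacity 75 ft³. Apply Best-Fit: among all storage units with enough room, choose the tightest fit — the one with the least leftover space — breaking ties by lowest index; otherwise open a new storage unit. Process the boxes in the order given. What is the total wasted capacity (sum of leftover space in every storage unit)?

230

storage unit 1: place B1 (44 ft³), 31 ft³ left
storage unit 2: place B2 (56 ft³), 19 ft³ left
storage unit 3: place B3 (39 ft³), 36 ft³ left
storage unit 4: place B4 (41 ft³), 34 ft³ left
storage unit 5: place B5 (52 ft³), 23 ft³ left
storage unit 6: place B6 (54 ft³), 21 ft³ left
storage unit 7: place B7 (51 ft³), 24 ft³ left
storage unit 6: place B8 (21 ft³), 0 ft³ left
storage unit 8: place B9 (44 ft³), 31 ft³ left
storage unit 9: place B10 (48 ft³), 27 ft³ left
storage unit 10: place B11 (49 ft³), 26 ft³ left
storage unit 11: place B12 (47 ft³), 28 ft³ left
storage unit 2: place B13 (15 ft³), 4 ft³ left
storage unit 5: place B14 (22 ft³), 1 ft³ left
storage unit 7: place B15 (21 ft³), 3 ft³ left
storage unit 10: place B16 (9 ft³), 17 ft³ left
storage unit 9: place B17 (19 ft³), 8 ft³ left
storage unit 12: place B18 (38 ft³), 37 ft³ left
12 storage units × 75 ft³ = 900 ft³; used 670 ft³; unused 230 ft³.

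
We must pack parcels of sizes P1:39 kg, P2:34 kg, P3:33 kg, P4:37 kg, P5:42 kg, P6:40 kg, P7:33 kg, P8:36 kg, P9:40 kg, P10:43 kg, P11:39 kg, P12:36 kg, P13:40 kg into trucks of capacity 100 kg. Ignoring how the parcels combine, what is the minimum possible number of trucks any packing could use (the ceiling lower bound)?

5 trucks

Total size = 39 + 34 + 33 + 37 + 42 + 40 + 33 + 36 + 40 + 43 + 39 + 36 + 40 = 492 kg.
⌈492 / 100⌉ = 5.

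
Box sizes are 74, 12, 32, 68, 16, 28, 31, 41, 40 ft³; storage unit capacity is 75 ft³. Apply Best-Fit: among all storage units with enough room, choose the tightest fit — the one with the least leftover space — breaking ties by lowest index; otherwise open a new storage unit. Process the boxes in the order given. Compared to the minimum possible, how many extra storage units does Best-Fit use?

1

Best-Fit: [74] [12,32,16] [68] [28,31] [41] [40] → 6 storage units.
Total size 342 ft³; any packing needs at least ⌈342/75⌉ = 5 storage units.
An optimal packing achieves that bound: [74] [68] [41,32] [40,31] [28,16,12] → 5 storage units.
Excess: 6 − 5 = 1.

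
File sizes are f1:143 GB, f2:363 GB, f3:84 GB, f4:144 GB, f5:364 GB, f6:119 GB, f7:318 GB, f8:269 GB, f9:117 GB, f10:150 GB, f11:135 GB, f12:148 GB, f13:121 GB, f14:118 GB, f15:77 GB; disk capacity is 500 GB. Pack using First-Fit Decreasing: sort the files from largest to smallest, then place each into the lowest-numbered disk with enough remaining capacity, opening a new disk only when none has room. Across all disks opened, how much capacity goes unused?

Sorted descending: 364, 363, 318, 269, 150, 148, 144, 143, 135, 121, 119, 118, 117, 84, 77.
Put 364 GB in disk 1; 136 GB remain.
Put 363 GB in disk 2; 137 GB remain.
Put 318 GB in disk 3; 182 GB remain.
Put 269 GB in disk 4; 231 GB remain.
Put 150 GB in disk 3; 32 GB remain.
Put 148 GB in disk 4; 83 GB remain.
Put 144 GB in disk 5; 356 GB remain.
Put 143 GB in disk 5; 213 GB remain.
Put 135 GB in disk 1; 1 GB remain.
Put 121 GB in disk 2; 16 GB remain.
Put 119 GB in disk 5; 94 GB remain.
Put 118 GB in disk 6; 382 GB remain.
Put 117 GB in disk 6; 265 GB remain.
Put 84 GB in disk 5; 10 GB remain.
Put 77 GB in disk 4; 6 GB remain.
6 disks × 500 GB = 3000 GB; used 2670 GB; unused 330 GB.

330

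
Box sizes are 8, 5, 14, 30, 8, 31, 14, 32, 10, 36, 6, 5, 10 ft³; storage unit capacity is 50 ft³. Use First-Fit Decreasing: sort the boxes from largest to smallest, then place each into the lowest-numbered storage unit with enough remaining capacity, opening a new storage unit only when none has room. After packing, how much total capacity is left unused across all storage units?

41

Sorted descending: 36, 32, 31, 30, 14, 14, 10, 10, 8, 8, 6, 5, 5.
Put 36 ft³ in storage unit 1; 14 ft³ remain.
Put 32 ft³ in storage unit 2; 18 ft³ remain.
Put 31 ft³ in storage unit 3; 19 ft³ remain.
Put 30 ft³ in storage unit 4; 20 ft³ remain.
Put 14 ft³ in storage unit 1; 0 ft³ remain.
Put 14 ft³ in storage unit 2; 4 ft³ remain.
Put 10 ft³ in storage unit 3; 9 ft³ remain.
Put 10 ft³ in storage unit 4; 10 ft³ remain.
Put 8 ft³ in storage unit 3; 1 ft³ remain.
Put 8 ft³ in storage unit 4; 2 ft³ remain.
Put 6 ft³ in storage unit 5; 44 ft³ remain.
Put 5 ft³ in storage unit 5; 39 ft³ remain.
Put 5 ft³ in storage unit 5; 34 ft³ remain.
5 storage units × 50 ft³ = 250 ft³; used 209 ft³; unused 41 ft³.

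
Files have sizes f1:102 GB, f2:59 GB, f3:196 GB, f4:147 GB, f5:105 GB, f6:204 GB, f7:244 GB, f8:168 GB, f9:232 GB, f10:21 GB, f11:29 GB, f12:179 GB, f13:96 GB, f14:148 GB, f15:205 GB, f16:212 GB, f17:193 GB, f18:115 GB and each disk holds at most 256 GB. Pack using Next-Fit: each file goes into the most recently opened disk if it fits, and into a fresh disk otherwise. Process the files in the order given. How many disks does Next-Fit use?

disk 1: place f1 (102 GB), 154 GB left
disk 1: place f2 (59 GB), 95 GB left
disk 2: place f3 (196 GB), 60 GB left
disk 3: place f4 (147 GB), 109 GB left
disk 3: place f5 (105 GB), 4 GB left
disk 4: place f6 (204 GB), 52 GB left
disk 5: place f7 (244 GB), 12 GB left
disk 6: place f8 (168 GB), 88 GB left
disk 7: place f9 (232 GB), 24 GB left
disk 7: place f10 (21 GB), 3 GB left
disk 8: place f11 (29 GB), 227 GB left
disk 8: place f12 (179 GB), 48 GB left
disk 9: place f13 (96 GB), 160 GB left
disk 9: place f14 (148 GB), 12 GB left
disk 10: place f15 (205 GB), 51 GB left
disk 11: place f16 (212 GB), 44 GB left
disk 12: place f17 (193 GB), 63 GB left
disk 13: place f18 (115 GB), 141 GB left

13 disks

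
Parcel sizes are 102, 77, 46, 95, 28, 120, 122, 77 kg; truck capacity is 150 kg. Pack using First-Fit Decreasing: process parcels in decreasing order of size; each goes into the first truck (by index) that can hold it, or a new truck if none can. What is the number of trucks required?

Sorted descending: 122, 120, 102, 95, 77, 77, 46, 28.
122 kg → truck 1 (remaining 28 kg)
120 kg → truck 2 (remaining 30 kg)
102 kg → truck 3 (remaining 48 kg)
95 kg → truck 4 (remaining 55 kg)
77 kg → truck 5 (remaining 73 kg)
77 kg → truck 6 (remaining 73 kg)
46 kg → truck 3 (remaining 2 kg)
28 kg → truck 1 (remaining 0 kg)

6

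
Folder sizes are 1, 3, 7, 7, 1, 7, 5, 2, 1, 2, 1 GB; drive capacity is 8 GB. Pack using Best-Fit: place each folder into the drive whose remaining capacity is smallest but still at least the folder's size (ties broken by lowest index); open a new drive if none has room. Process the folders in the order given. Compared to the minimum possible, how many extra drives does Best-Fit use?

Best-Fit: [1,3,2] [7,1] [7,1] [7,1] [5,2] → 5 drives.
Total size 37 GB; any packing needs at least ⌈37/8⌉ = 5 drives.
So 5 is already optimal.

0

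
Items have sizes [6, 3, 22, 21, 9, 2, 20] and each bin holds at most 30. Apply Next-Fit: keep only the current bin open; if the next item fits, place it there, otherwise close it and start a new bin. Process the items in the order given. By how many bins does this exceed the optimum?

1

Next-Fit: [6,3] [22] [21,9] [2,20] → 4 bins.
Total size 83; any packing needs at least ⌈83/30⌉ = 3 bins.
An optimal packing achieves that bound: [22,6,2] [21,9] [20,3] → 3 bins.
Excess: 4 − 3 = 1.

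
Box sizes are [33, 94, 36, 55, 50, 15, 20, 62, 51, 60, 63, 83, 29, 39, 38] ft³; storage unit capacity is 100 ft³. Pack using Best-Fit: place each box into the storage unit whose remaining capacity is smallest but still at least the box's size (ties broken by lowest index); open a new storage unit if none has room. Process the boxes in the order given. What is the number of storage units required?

9 storage units

storage unit 1: place 33 ft³, 67 ft³ left
storage unit 2: place 94 ft³, 6 ft³ left
storage unit 1: place 36 ft³, 31 ft³ left
storage unit 3: place 55 ft³, 45 ft³ left
storage unit 4: place 50 ft³, 50 ft³ left
storage unit 1: place 15 ft³, 16 ft³ left
storage unit 3: place 20 ft³, 25 ft³ left
storage unit 5: place 62 ft³, 38 ft³ left
storage unit 6: place 51 ft³, 49 ft³ left
storage unit 7: place 60 ft³, 40 ft³ left
storage unit 8: place 63 ft³, 37 ft³ left
storage unit 9: place 83 ft³, 17 ft³ left
storage unit 8: place 29 ft³, 8 ft³ left
storage unit 7: place 39 ft³, 1 ft³ left
storage unit 5: place 38 ft³, 0 ft³ left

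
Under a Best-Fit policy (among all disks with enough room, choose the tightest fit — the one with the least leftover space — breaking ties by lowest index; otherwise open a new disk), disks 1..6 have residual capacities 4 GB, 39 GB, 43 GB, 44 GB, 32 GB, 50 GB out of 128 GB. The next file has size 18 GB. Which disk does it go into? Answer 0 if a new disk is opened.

Disks with room: disk 2 (39 GB), disk 3 (43 GB), disk 4 (44 GB), disk 5 (32 GB), disk 6 (50 GB).
Tightest fit is disk 5 with 32 GB free.

5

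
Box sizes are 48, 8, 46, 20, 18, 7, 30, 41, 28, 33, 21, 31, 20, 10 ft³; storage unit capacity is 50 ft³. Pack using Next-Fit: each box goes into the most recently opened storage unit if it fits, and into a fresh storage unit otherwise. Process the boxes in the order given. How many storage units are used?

11

storage unit 1: place 48 ft³, 2 ft³ left
storage unit 2: place 8 ft³, 42 ft³ left
storage unit 3: place 46 ft³, 4 ft³ left
storage unit 4: place 20 ft³, 30 ft³ left
storage unit 4: place 18 ft³, 12 ft³ left
storage unit 4: place 7 ft³, 5 ft³ left
storage unit 5: place 30 ft³, 20 ft³ left
storage unit 6: place 41 ft³, 9 ft³ left
storage unit 7: place 28 ft³, 22 ft³ left
storage unit 8: place 33 ft³, 17 ft³ left
storage unit 9: place 21 ft³, 29 ft³ left
storage unit 10: place 31 ft³, 19 ft³ left
storage unit 11: place 20 ft³, 30 ft³ left
storage unit 11: place 10 ft³, 20 ft³ left
Final storage units: [48] [8] [46] [20,18,7] [30] [41] [28] [33] [21] [31] [20,10].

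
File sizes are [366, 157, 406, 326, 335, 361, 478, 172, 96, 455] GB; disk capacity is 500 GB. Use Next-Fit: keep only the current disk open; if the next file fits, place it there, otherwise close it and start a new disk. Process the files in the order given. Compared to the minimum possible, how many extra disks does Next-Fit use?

2

Next-Fit: [366] [157] [406] [326] [335] [361] [478] [172,96] [455] → 9 disks.
Total size 3152 GB; any packing needs at least ⌈3152/500⌉ = 7 disks.
An optimal packing achieves that bound: [478] [455] [406] [366,96] [361] [335,157] [326,172] → 7 disks.
Excess: 9 − 7 = 2.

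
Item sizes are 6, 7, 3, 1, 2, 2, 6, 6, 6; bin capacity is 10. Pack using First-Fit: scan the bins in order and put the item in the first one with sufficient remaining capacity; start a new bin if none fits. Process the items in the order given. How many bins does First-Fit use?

5 bins

Put 6 in bin 1; 4 remain.
Put 7 in bin 2; 3 remain.
Put 3 in bin 1; 1 remain.
Put 1 in bin 1; 0 remain.
Put 2 in bin 2; 1 remain.
Put 2 in bin 3; 8 remain.
Put 6 in bin 3; 2 remain.
Put 6 in bin 4; 4 remain.
Put 6 in bin 5; 4 remain.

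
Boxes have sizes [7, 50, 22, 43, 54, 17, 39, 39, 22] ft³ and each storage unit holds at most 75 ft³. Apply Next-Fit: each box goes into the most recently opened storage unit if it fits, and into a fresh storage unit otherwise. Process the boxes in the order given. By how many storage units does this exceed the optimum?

0

Next-Fit: [7,50] [22,43] [54,17] [39] [39,22] → 5 storage units.
5 boxes exceed 37.5 ft³ (half the capacity), and no two of those can share a storage unit, so at least 5 storage units are needed.
So 5 is already optimal.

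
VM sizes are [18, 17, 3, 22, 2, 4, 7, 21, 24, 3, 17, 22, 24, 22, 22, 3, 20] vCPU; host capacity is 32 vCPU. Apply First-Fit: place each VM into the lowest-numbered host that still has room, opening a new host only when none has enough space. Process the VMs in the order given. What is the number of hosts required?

host 1: place 18 vCPU, 14 vCPU left
host 2: place 17 vCPU, 15 vCPU left
host 1: place 3 vCPU, 11 vCPU left
host 3: place 22 vCPU, 10 vCPU left
host 1: place 2 vCPU, 9 vCPU left
host 1: place 4 vCPU, 5 vCPU left
host 2: place 7 vCPU, 8 vCPU left
host 4: place 21 vCPU, 11 vCPU left
host 5: place 24 vCPU, 8 vCPU left
host 1: place 3 vCPU, 2 vCPU left
host 6: place 17 vCPU, 15 vCPU left
host 7: place 22 vCPU, 10 vCPU left
host 8: place 24 vCPU, 8 vCPU left
host 9: place 22 vCPU, 10 vCPU left
host 10: place 22 vCPU, 10 vCPU left
host 2: place 3 vCPU, 5 vCPU left
host 11: place 20 vCPU, 12 vCPU left

11 hosts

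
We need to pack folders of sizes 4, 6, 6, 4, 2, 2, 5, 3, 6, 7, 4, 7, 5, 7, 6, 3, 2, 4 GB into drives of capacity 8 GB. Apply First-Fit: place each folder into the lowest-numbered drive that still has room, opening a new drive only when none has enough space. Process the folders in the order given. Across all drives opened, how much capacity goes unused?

13

Put 4 GB in drive 1; 4 GB remain.
Put 6 GB in drive 2; 2 GB remain.
Put 6 GB in drive 3; 2 GB remain.
Put 4 GB in drive 1; 0 GB remain.
Put 2 GB in drive 2; 0 GB remain.
Put 2 GB in drive 3; 0 GB remain.
Put 5 GB in drive 4; 3 GB remain.
Put 3 GB in drive 4; 0 GB remain.
Put 6 GB in drive 5; 2 GB remain.
Put 7 GB in drive 6; 1 GB remain.
Put 4 GB in drive 7; 4 GB remain.
Put 7 GB in drive 8; 1 GB remain.
Put 5 GB in drive 9; 3 GB remain.
Put 7 GB in drive 10; 1 GB remain.
Put 6 GB in drive 11; 2 GB remain.
Put 3 GB in drive 7; 1 GB remain.
Put 2 GB in drive 5; 0 GB remain.
Put 4 GB in drive 12; 4 GB remain.
12 drives × 8 GB = 96 GB; used 83 GB; unused 13 GB.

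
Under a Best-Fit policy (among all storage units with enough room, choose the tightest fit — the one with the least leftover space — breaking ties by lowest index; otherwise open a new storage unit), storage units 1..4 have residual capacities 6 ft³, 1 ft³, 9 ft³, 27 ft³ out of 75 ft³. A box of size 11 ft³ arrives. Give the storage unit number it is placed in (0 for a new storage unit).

4

Storage units with room: storage unit 4 (27 ft³).
Tightest fit is storage unit 4 with 27 ft³ free.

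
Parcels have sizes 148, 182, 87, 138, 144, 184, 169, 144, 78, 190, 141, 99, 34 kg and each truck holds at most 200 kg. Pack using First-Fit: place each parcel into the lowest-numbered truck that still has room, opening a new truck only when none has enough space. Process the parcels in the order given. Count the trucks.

truck 1: place 148 kg, 52 kg left
truck 2: place 182 kg, 18 kg left
truck 3: place 87 kg, 113 kg left
truck 4: place 138 kg, 62 kg left
truck 5: place 144 kg, 56 kg left
truck 6: place 184 kg, 16 kg left
truck 7: place 169 kg, 31 kg left
truck 8: place 144 kg, 56 kg left
truck 3: place 78 kg, 35 kg left
truck 9: place 190 kg, 10 kg left
truck 10: place 141 kg, 59 kg left
truck 11: place 99 kg, 101 kg left
truck 1: place 34 kg, 18 kg left

11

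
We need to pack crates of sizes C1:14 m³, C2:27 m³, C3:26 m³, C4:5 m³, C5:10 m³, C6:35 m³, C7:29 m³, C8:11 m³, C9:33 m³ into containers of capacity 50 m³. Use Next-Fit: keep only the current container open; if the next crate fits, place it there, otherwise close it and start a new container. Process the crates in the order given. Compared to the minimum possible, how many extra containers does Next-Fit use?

Next-Fit: [14,27] [26,5,10] [35] [29,11] [33] → 5 containers.
5 crates exceed 25 m³ (half the capacity), and no two of those can share a container, so at least 5 containers are needed.
So 5 is already optimal.

0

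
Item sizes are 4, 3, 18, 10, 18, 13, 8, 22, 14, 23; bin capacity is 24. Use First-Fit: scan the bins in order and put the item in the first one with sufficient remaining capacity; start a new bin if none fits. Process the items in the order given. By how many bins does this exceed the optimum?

1

First-Fit: [4,3,10] [18] [18] [13,8] [22] [14] [23] → 7 bins.
Total size 133; any packing needs at least ⌈133/24⌉ = 6 bins.
An optimal packing achieves that bound: [23] [22] [18,4] [18,3] [14,10] [13,8] → 6 bins.
Excess: 7 − 6 = 1.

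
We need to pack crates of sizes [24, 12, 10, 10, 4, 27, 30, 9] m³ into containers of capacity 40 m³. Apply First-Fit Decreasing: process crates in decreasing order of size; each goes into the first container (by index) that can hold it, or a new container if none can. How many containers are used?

Sorted descending: 30, 27, 24, 12, 10, 10, 9, 4.
Put 30 m³ in container 1; 10 m³ remain.
Put 27 m³ in container 2; 13 m³ remain.
Put 24 m³ in container 3; 16 m³ remain.
Put 12 m³ in container 2; 1 m³ remain.
Put 10 m³ in container 1; 0 m³ remain.
Put 10 m³ in container 3; 6 m³ remain.
Put 9 m³ in container 4; 31 m³ remain.
Put 4 m³ in container 3; 2 m³ remain.

4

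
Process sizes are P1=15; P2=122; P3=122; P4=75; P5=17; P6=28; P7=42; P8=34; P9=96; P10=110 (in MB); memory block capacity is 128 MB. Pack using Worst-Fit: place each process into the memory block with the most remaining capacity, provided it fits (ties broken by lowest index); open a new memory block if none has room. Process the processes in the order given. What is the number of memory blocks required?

Put P1 (15 MB) in memory block 1; 113 MB remain.
Put P2 (122 MB) in memory block 2; 6 MB remain.
Put P3 (122 MB) in memory block 3; 6 MB remain.
Put P4 (75 MB) in memory block 1; 38 MB remain.
Put P5 (17 MB) in memory block 1; 21 MB remain.
Put P6 (28 MB) in memory block 4; 100 MB remain.
Put P7 (42 MB) in memory block 4; 58 MB remain.
Put P8 (34 MB) in memory block 4; 24 MB remain.
Put P9 (96 MB) in memory block 5; 32 MB remain.
Put P10 (110 MB) in memory block 6; 18 MB remain.

6 memory blocks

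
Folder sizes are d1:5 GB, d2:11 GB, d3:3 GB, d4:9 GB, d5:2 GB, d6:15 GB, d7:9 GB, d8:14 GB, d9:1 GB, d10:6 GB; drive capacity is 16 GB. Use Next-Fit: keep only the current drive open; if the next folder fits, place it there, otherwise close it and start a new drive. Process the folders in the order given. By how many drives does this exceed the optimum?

1

Next-Fit: [5,11] [3,9,2] [15] [9] [14,1] [6] → 6 drives.
Total size 75 GB; any packing needs at least ⌈75/16⌉ = 5 drives.
An optimal packing achieves that bound: [15,1] [14,2] [11,5] [9,6] [9,3] → 5 drives.
Excess: 6 − 5 = 1.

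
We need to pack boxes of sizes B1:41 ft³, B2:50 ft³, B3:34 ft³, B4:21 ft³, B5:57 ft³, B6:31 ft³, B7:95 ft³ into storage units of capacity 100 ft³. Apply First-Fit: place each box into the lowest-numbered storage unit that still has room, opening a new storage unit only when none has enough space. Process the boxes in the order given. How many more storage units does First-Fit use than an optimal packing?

0

First-Fit: [41,50] [34,21,31] [57] [95] → 4 storage units.
Total size 329 ft³; any packing needs at least ⌈329/100⌉ = 4 storage units.
So 4 is already optimal.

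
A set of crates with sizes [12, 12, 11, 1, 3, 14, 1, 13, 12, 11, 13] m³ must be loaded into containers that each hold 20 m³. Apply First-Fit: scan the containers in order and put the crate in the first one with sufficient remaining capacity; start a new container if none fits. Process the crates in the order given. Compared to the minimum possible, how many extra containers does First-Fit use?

0

First-Fit: [12,1,3,1] [12] [11] [14] [13] [12] [11] [13] → 8 containers.
8 crates exceed 10 m³ (half the capacity), and no two of those can share a container, so at least 8 containers are needed.
So 8 is already optimal.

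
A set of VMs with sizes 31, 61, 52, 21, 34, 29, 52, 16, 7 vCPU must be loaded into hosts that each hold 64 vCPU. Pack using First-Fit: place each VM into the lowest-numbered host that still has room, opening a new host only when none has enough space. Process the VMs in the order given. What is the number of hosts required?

6

31 vCPU → host 1 (remaining 33 vCPU)
61 vCPU → host 2 (remaining 3 vCPU)
52 vCPU → host 3 (remaining 12 vCPU)
21 vCPU → host 1 (remaining 12 vCPU)
34 vCPU → host 4 (remaining 30 vCPU)
29 vCPU → host 4 (remaining 1 vCPU)
52 vCPU → host 5 (remaining 12 vCPU)
16 vCPU → host 6 (remaining 48 vCPU)
7 vCPU → host 1 (remaining 5 vCPU)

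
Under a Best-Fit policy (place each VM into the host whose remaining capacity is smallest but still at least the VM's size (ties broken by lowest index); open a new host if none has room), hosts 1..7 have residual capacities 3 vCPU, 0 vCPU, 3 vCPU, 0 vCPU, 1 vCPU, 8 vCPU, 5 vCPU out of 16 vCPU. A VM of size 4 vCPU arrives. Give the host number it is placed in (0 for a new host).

Hosts with room: host 6 (8 vCPU), host 7 (5 vCPU).
Tightest fit is host 7 with 5 vCPU free.

7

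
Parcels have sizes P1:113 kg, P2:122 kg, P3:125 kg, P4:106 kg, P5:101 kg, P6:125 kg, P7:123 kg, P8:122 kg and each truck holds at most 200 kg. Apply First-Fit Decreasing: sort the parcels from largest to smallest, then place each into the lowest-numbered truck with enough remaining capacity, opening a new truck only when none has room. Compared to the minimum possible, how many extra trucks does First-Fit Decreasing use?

First-Fit Decreasing: [125] [125] [123] [122] [122] [113] [106] [101] → 8 trucks.
8 parcels exceed 100 kg (half the capacity), and no two of those can share a truck, so at least 8 trucks are needed.
So 8 is already optimal.

0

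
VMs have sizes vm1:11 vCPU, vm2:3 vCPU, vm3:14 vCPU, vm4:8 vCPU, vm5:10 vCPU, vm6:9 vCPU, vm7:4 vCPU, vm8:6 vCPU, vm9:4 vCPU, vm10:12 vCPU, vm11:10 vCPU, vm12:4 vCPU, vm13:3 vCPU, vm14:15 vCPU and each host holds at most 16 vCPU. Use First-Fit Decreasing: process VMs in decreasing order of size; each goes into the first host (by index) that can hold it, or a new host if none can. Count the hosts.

Sorted descending: 15, 14, 12, 11, 10, 10, 9, 8, 6, 4, 4, 4, 3, 3.
Put 15 vCPU in host 1; 1 vCPU remain.
Put 14 vCPU in host 2; 2 vCPU remain.
Put 12 vCPU in host 3; 4 vCPU remain.
Put 11 vCPU in host 4; 5 vCPU remain.
Put 10 vCPU in host 5; 6 vCPU remain.
Put 10 vCPU in host 6; 6 vCPU remain.
Put 9 vCPU in host 7; 7 vCPU remain.
Put 8 vCPU in host 8; 8 vCPU remain.
Put 6 vCPU in host 5; 0 vCPU remain.
Put 4 vCPU in host 3; 0 vCPU remain.
Put 4 vCPU in host 4; 1 vCPU remain.
Put 4 vCPU in host 6; 2 vCPU remain.
Put 3 vCPU in host 7; 4 vCPU remain.
Put 3 vCPU in host 7; 1 vCPU remain.

8 hosts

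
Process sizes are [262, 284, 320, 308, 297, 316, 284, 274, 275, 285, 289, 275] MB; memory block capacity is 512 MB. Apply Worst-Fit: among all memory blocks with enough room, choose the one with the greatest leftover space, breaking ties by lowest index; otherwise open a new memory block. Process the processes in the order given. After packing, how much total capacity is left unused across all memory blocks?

memory block 1: place 262 MB, 250 MB left
memory block 2: place 284 MB, 228 MB left
memory block 3: place 320 MB, 192 MB left
memory block 4: place 308 MB, 204 MB left
memory block 5: place 297 MB, 215 MB left
memory block 6: place 316 MB, 196 MB left
memory block 7: place 284 MB, 228 MB left
memory block 8: place 274 MB, 238 MB left
memory block 9: place 275 MB, 237 MB left
memory block 10: place 285 MB, 227 MB left
memory block 11: place 289 MB, 223 MB left
memory block 12: place 275 MB, 237 MB left
12 memory blocks × 512 MB = 6144 MB; used 3469 MB; unused 2675 MB.

2675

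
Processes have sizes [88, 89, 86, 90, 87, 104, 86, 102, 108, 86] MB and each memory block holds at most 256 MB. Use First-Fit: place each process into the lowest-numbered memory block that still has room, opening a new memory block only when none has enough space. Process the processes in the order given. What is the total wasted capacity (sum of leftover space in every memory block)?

354

memory block 1: place 88 MB, 168 MB left
memory block 1: place 89 MB, 79 MB left
memory block 2: place 86 MB, 170 MB left
memory block 2: place 90 MB, 80 MB left
memory block 3: place 87 MB, 169 MB left
memory block 3: place 104 MB, 65 MB left
memory block 4: place 86 MB, 170 MB left
memory block 4: place 102 MB, 68 MB left
memory block 5: place 108 MB, 148 MB left
memory block 5: place 86 MB, 62 MB left
5 memory blocks × 256 MB = 1280 MB; used 926 MB; unused 354 MB.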